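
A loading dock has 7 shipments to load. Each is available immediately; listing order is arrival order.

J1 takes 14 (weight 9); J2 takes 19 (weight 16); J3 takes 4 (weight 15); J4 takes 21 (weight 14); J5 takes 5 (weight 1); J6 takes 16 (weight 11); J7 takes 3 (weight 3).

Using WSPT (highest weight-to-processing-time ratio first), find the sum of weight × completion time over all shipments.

2616

WSPT (decreasing weight/processing-time ratio): J3 J7 J2 J6 J4 J1 J5.
J3: finishes 4, weight 15, w·C = 60
J7: finishes 7, weight 3, w·C = 21
J2: finishes 26, weight 16, w·C = 416
J6: finishes 42, weight 11, w·C = 462
J4: finishes 63, weight 14, w·C = 882
J1: finishes 77, weight 9, w·C = 693
J5: finishes 82, weight 1, w·C = 82
Sum = 60+21+416+462+882+693+82 = 2616.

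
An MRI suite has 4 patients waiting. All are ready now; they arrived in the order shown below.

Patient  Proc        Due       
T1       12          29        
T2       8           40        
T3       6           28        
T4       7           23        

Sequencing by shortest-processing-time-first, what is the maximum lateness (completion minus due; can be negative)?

4

SPT (increasing processing time): T3 T4 T2 T1.
T3: 0→6, due 28, lateness -22
T4: 6→13, due 23, lateness -10
T2: 13→21, due 40, lateness -19
T1: 21→33, due 29, lateness 4
Maximum = 4.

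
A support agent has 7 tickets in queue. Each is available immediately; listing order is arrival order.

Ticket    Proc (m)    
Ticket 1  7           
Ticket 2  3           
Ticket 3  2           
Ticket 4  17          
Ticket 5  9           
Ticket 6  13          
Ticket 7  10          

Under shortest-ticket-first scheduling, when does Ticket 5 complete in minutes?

21

SPT (increasing processing time): Ticket 3 Ticket 2 Ticket 1 Ticket 5 Ticket 7 Ticket 6 Ticket 4.
Ticket 3: 0→2
Ticket 2: 2→5
Ticket 1: 5→12
Ticket 5: 12→21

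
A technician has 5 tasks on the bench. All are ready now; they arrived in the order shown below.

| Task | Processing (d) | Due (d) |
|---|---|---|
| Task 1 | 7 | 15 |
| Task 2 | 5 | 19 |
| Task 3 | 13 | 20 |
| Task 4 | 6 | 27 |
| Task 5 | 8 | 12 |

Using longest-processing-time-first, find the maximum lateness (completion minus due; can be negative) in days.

LPT (decreasing processing time): Task 3 Task 5 Task 1 Task 4 Task 2.
Task 3: 0→13, due 20, lateness -7
Task 5: 13→21, due 12, lateness 9
Task 1: 21→28, due 15, lateness 13
Task 4: 28→34, due 27, lateness 7
Task 2: 34→39, due 19, lateness 20
Maximum = 20.

20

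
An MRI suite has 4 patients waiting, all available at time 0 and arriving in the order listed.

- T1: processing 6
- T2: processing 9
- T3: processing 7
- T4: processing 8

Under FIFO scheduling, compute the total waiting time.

FIFO (arrival order): T1 T2 T3 T4.
T1: waits 0, runs 0→6
T2: waits 6, runs 6→15
T3: waits 15, runs 15→22
T4: waits 22, runs 22→30
Sum = 0+6+15+22 = 43.

43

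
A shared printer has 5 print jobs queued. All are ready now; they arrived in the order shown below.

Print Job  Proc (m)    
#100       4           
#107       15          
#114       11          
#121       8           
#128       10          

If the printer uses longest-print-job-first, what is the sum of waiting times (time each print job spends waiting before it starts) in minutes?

121

LPT (decreasing processing time): #107 #114 #128 #121 #100.
#107: waits 0, runs 0→15
#114: waits 15, runs 15→26
#128: waits 26, runs 26→36
#121: waits 36, runs 36→44
#100: waits 44, runs 44→48
Sum = 0+15+26+36+44 = 121.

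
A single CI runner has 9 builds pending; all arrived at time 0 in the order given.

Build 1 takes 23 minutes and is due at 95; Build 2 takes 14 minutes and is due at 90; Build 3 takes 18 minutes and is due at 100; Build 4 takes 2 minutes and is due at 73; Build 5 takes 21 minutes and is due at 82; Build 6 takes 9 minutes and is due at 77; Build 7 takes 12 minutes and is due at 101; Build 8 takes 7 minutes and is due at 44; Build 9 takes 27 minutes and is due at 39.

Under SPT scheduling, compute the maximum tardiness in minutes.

94

SPT (increasing processing time): Build 4 Build 8 Build 6 Build 7 Build 2 Build 3 Build 5 Build 1 Build 9.
Build 4: 0→2, due 73, tardiness 0
Build 8: 2→9, due 44, tardiness 0
Build 6: 9→18, due 77, tardiness 0
Build 7: 18→30, due 101, tardiness 0
Build 2: 30→44, due 90, tardiness 0
Build 3: 44→62, due 100, tardiness 0
Build 5: 62→83, due 82, tardiness 1
Build 1: 83→106, due 95, tardiness 11
Build 9: 106→133, due 39, tardiness 94
Maximum = 94.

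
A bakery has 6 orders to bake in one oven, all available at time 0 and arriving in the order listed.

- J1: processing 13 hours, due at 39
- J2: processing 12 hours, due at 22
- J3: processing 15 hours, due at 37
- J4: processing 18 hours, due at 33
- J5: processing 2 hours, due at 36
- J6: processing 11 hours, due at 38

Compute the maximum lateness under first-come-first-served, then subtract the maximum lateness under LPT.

-3

FIFO (arrival order): J1 J2 J3 J4 J5 J6.
J1: 0→13, due 39, lateness -26
J2: 13→25, due 22, lateness 3
J3: 25→40, due 37, lateness 3
J4: 40→58, due 33, lateness 25
J5: 58→60, due 36, lateness 24
J6: 60→71, due 38, lateness 33
Maximum = 33.
LPT (decreasing processing time): J4 J3 J1 J2 J6 J5.
J4: 0→18, due 33, lateness -15
J3: 18→33, due 37, lateness -4
J1: 33→46, due 39, lateness 7
J2: 46→58, due 22, lateness 36
J6: 58→69, due 38, lateness 31
J5: 69→71, due 36, lateness 35
Maximum = 36.
Difference = 33 − 36 = -3.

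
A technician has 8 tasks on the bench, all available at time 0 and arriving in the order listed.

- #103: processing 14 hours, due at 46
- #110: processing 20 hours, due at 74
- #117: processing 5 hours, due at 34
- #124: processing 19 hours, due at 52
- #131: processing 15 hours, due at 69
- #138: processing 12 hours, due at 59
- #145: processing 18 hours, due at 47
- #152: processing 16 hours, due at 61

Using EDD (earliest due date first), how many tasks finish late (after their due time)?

EDD (increasing due date): #117 #103 #145 #124 #138 #152 #131 #110.
#117: 0→5, due 34, tardiness 0
#103: 5→19, due 46, tardiness 0
#145: 19→37, due 47, tardiness 0
#124: 37→56, due 52, tardiness 4
#138: 56→68, due 59, tardiness 9
#152: 68→84, due 61, tardiness 23
#131: 84→99, due 69, tardiness 30
#110: 99→119, due 74, tardiness 45
Late tasks: 5.

5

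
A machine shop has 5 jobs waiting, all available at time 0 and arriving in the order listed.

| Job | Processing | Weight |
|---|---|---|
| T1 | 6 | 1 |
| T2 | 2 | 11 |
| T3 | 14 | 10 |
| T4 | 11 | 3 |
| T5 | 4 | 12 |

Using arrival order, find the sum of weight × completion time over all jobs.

FIFO (arrival order): T1 T2 T3 T4 T5.
T1: finishes 6, weight 1, w·C = 6
T2: finishes 8, weight 11, w·C = 88
T3: finishes 22, weight 10, w·C = 220
T4: finishes 33, weight 3, w·C = 99
T5: finishes 37, weight 12, w·C = 444
Sum = 6+88+220+99+444 = 857.

857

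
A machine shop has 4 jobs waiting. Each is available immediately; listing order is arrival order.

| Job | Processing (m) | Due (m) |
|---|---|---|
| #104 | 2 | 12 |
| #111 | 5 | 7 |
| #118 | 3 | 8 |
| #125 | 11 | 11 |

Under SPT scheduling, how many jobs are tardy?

SPT (increasing processing time): #104 #118 #111 #125.
#104: 0→2, due 12, tardiness 0
#118: 2→5, due 8, tardiness 0
#111: 5→10, due 7, tardiness 3
#125: 10→21, due 11, tardiness 10
Late jobs: 2.

2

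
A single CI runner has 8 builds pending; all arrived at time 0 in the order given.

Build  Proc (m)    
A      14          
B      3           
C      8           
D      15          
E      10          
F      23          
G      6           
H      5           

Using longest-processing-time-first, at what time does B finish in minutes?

84

LPT (decreasing processing time): F D A E C G H B.
F: 0→23
D: 23→38
A: 38→52
E: 52→62
C: 62→70
G: 70→76
H: 76→81
B: 81→84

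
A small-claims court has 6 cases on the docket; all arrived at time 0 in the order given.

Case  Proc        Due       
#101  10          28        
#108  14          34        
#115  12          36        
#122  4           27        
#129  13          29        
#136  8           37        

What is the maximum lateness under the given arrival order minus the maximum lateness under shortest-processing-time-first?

-3

FIFO (arrival order): #101 #108 #115 #122 #129 #136.
#101: 0→10, due 28, lateness -18
#108: 10→24, due 34, lateness -10
#115: 24→36, due 36, lateness 0
#122: 36→40, due 27, lateness 13
#129: 40→53, due 29, lateness 24
#136: 53→61, due 37, lateness 24
Maximum = 24.
SPT (increasing processing time): #122 #136 #101 #115 #129 #108.
#122: 0→4, due 27, lateness -23
#136: 4→12, due 37, lateness -25
#101: 12→22, due 28, lateness -6
#115: 22→34, due 36, lateness -2
#129: 34→47, due 29, lateness 18
#108: 47→61, due 34, lateness 27
Maximum = 27.
Difference = 24 − 27 = -3.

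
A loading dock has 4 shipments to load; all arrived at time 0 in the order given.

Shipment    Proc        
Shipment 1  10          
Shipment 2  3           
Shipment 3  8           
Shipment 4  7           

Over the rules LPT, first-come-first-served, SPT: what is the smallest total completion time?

59

LPT (decreasing processing time): Shipment 1 Shipment 3 Shipment 4 Shipment 2.
Shipment 1: 0→10
Shipment 3: 10→18
Shipment 4: 18→25
Shipment 2: 25→28
Sum = 10+18+25+28 = 81.
FIFO (arrival order): Shipment 1 Shipment 2 Shipment 3 Shipment 4.
Shipment 1: 0→10
Shipment 2: 10→13
Shipment 3: 13→21
Shipment 4: 21→28
Sum = 10+13+21+28 = 72.
SPT (increasing processing time): Shipment 2 Shipment 4 Shipment 3 Shipment 1.
Shipment 2: 0→3
Shipment 4: 3→10
Shipment 3: 10→18
Shipment 1: 18→28
Sum = 3+10+18+28 = 59.
LPT 81, FIFO 72, SPT 59 → minimum 59.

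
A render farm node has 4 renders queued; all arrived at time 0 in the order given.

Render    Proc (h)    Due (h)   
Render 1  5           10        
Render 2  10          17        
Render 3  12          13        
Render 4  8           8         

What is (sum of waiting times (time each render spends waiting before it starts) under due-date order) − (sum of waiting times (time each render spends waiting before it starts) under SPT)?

5

EDD (increasing due date): Render 4 Render 1 Render 3 Render 2.
Render 4: waits 0, runs 0→8
Render 1: waits 8, runs 8→13
Render 3: waits 13, runs 13→25
Render 2: waits 25, runs 25→35
Sum = 0+8+13+25 = 46.
SPT (increasing processing time): Render 1 Render 4 Render 2 Render 3.
Render 1: waits 0, runs 0→5
Render 4: waits 5, runs 5→13
Render 2: waits 13, runs 13→23
Render 3: waits 23, runs 23→35
Sum = 0+5+13+23 = 41.
Difference = 46 − 41 = 5.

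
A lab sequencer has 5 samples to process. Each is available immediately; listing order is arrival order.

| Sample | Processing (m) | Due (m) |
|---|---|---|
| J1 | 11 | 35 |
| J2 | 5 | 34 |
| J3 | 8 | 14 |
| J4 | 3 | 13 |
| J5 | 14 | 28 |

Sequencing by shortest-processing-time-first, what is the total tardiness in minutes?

SPT (increasing processing time): J4 J2 J3 J1 J5.
J4: 0→3, due 13, tardiness 0
J2: 3→8, due 34, tardiness 0
J3: 8→16, due 14, tardiness 2
J1: 16→27, due 35, tardiness 0
J5: 27→41, due 28, tardiness 13
Sum = 0+0+2+0+13 = 15.

15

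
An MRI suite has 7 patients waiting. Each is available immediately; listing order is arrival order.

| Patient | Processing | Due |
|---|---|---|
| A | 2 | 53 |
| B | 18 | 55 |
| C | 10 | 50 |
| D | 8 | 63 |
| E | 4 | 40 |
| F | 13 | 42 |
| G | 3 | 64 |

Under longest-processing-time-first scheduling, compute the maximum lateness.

13

LPT (decreasing processing time): B F C D E G A.
B: 0→18, due 55, lateness -37
F: 18→31, due 42, lateness -11
C: 31→41, due 50, lateness -9
D: 41→49, due 63, lateness -14
E: 49→53, due 40, lateness 13
G: 53→56, due 64, lateness -8
A: 56→58, due 53, lateness 5
Maximum = 13.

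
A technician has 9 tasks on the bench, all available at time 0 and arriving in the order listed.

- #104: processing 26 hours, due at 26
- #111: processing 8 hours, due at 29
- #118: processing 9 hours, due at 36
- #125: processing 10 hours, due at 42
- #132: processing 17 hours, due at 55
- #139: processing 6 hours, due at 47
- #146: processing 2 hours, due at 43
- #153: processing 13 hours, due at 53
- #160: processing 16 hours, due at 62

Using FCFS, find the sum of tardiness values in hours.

FIFO (arrival order): #104 #111 #118 #125 #132 #139 #146 #153 #160.
#104: 0→26, due 26, tardiness 0
#111: 26→34, due 29, tardiness 5
#118: 34→43, due 36, tardiness 7
#125: 43→53, due 42, tardiness 11
#132: 53→70, due 55, tardiness 15
#139: 70→76, due 47, tardiness 29
#146: 76→78, due 43, tardiness 35
#153: 78→91, due 53, tardiness 38
#160: 91→107, due 62, tardiness 45
Sum = 0+5+7+11+15+29+35+38+45 = 185.

185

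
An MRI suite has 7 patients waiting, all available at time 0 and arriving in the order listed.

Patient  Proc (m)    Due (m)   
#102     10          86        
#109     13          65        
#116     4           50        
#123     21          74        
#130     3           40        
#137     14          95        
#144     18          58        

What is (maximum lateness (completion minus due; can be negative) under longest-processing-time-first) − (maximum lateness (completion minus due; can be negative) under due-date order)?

55

LPT (decreasing processing time): #123 #144 #137 #109 #102 #116 #130.
#123: 0→21, due 74, lateness -53
#144: 21→39, due 58, lateness -19
#137: 39→53, due 95, lateness -42
#109: 53→66, due 65, lateness 1
#102: 66→76, due 86, lateness -10
#116: 76→80, due 50, lateness 30
#130: 80→83, due 40, lateness 43
Maximum = 43.
EDD (increasing due date): #130 #116 #144 #109 #123 #102 #137.
#130: 0→3, due 40, lateness -37
#116: 3→7, due 50, lateness -43
#144: 7→25, due 58, lateness -33
#109: 25→38, due 65, lateness -27
#123: 38→59, due 74, lateness -15
#102: 59→69, due 86, lateness -17
#137: 69→83, due 95, lateness -12
Maximum = -12.
Difference = 43 − -12 = 55.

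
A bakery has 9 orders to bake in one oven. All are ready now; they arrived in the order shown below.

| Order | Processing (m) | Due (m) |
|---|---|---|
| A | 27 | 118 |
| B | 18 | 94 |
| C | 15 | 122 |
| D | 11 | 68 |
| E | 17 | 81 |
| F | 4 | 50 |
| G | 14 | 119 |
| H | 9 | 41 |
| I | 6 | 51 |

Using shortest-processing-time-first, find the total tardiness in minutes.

SPT (increasing processing time): F I H D G C E B A.
F: 0→4, due 50, tardiness 0
I: 4→10, due 51, tardiness 0
H: 10→19, due 41, tardiness 0
D: 19→30, due 68, tardiness 0
G: 30→44, due 119, tardiness 0
C: 44→59, due 122, tardiness 0
E: 59→76, due 81, tardiness 0
B: 76→94, due 94, tardiness 0
A: 94→121, due 118, tardiness 3
Sum = 0+0+0+0+0+0+0+0+3 = 3.

3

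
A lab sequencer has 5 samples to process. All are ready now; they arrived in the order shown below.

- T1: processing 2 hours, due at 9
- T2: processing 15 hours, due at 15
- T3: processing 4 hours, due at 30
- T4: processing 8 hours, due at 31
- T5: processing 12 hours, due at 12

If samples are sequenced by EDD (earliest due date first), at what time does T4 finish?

41

EDD (increasing due date): T1 T5 T2 T3 T4.
T1: 0→2
T5: 2→14
T2: 14→29
T3: 29→33
T4: 33→41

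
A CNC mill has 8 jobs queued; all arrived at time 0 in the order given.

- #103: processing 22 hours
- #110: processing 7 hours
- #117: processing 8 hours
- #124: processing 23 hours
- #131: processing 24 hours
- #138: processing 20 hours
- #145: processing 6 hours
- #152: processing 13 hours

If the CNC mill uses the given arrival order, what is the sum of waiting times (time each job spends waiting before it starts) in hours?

FIFO (arrival order): #103 #110 #117 #124 #131 #138 #145 #152.
#103: waits 0, runs 0→22
#110: waits 22, runs 22→29
#117: waits 29, runs 29→37
#124: waits 37, runs 37→60
#131: waits 60, runs 60→84
#138: waits 84, runs 84→104
#145: waits 104, runs 104→110
#152: waits 110, runs 110→123
Sum = 0+22+29+37+60+84+104+110 = 446.

446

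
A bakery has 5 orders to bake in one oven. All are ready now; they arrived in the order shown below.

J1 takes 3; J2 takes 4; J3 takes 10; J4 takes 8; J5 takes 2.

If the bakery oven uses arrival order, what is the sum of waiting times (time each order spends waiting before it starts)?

52

FIFO (arrival order): J1 J2 J3 J4 J5.
J1: waits 0, runs 0→3
J2: waits 3, runs 3→7
J3: waits 7, runs 7→17
J4: waits 17, runs 17→25
J5: waits 25, runs 25→27
Sum = 0+3+7+17+25 = 52.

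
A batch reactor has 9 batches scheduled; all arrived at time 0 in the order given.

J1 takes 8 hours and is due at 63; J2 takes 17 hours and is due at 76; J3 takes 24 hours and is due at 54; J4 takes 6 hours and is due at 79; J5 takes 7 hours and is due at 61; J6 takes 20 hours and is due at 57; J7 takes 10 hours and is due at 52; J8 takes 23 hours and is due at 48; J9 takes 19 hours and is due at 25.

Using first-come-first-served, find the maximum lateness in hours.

FIFO (arrival order): J1 J2 J3 J4 J5 J6 J7 J8 J9.
J1: 0→8, due 63, lateness -55
J2: 8→25, due 76, lateness -51
J3: 25→49, due 54, lateness -5
J4: 49→55, due 79, lateness -24
J5: 55→62, due 61, lateness 1
J6: 62→82, due 57, lateness 25
J7: 82→92, due 52, lateness 40
J8: 92→115, due 48, lateness 67
J9: 115→134, due 25, lateness 109
Maximum = 109.

109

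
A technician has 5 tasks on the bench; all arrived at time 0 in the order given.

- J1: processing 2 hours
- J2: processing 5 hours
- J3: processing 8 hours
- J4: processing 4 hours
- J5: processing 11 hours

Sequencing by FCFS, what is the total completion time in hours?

73

FIFO (arrival order): J1 J2 J3 J4 J5.
J1: 0→2
J2: 2→7
J3: 7→15
J4: 15→19
J5: 19→30
Sum = 2+7+15+19+30 = 73.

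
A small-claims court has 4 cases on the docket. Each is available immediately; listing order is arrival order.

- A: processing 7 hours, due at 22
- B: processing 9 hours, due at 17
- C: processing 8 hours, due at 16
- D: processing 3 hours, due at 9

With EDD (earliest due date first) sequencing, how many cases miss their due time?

EDD (increasing due date): D C B A.
D: 0→3, due 9, tardiness 0
C: 3→11, due 16, tardiness 0
B: 11→20, due 17, tardiness 3
A: 20→27, due 22, tardiness 5
Late cases: 2.

2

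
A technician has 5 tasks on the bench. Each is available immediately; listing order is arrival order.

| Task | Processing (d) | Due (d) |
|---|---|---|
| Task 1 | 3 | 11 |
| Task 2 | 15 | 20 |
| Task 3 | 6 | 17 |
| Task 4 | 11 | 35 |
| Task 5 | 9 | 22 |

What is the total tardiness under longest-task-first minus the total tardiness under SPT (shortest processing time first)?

LPT (decreasing processing time): Task 2 Task 4 Task 5 Task 3 Task 1.
Task 2: 0→15, due 20, tardiness 0
Task 4: 15→26, due 35, tardiness 0
Task 5: 26→35, due 22, tardiness 13
Task 3: 35→41, due 17, tardiness 24
Task 1: 41→44, due 11, tardiness 33
Sum = 0+0+13+24+33 = 70.
SPT (increasing processing time): Task 1 Task 3 Task 5 Task 4 Task 2.
Task 1: 0→3, due 11, tardiness 0
Task 3: 3→9, due 17, tardiness 0
Task 5: 9→18, due 22, tardiness 0
Task 4: 18→29, due 35, tardiness 0
Task 2: 29→44, due 20, tardiness 24
Sum = 0+0+0+0+24 = 24.
Difference = 70 − 24 = 46.

46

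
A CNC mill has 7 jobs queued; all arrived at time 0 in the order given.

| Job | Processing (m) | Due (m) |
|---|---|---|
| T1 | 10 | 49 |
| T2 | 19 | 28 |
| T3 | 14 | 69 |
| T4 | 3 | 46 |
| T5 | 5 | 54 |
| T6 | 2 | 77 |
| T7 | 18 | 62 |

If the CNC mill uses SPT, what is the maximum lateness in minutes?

SPT (increasing processing time): T6 T4 T5 T1 T3 T7 T2.
T6: 0→2, due 77, lateness -75
T4: 2→5, due 46, lateness -41
T5: 5→10, due 54, lateness -44
T1: 10→20, due 49, lateness -29
T3: 20→34, due 69, lateness -35
T7: 34→52, due 62, lateness -10
T2: 52→71, due 28, lateness 43
Maximum = 43.

43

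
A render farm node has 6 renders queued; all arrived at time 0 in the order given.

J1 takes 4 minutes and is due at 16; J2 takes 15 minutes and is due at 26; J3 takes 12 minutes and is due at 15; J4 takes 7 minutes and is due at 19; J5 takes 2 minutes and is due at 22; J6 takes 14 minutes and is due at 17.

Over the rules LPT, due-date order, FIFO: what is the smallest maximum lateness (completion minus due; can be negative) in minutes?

28

LPT (decreasing processing time): J2 J6 J3 J4 J1 J5.
J2: 0→15, due 26, lateness -11
J6: 15→29, due 17, lateness 12
J3: 29→41, due 15, lateness 26
J4: 41→48, due 19, lateness 29
J1: 48→52, due 16, lateness 36
J5: 52→54, due 22, lateness 32
Maximum = 36.
EDD (increasing due date): J3 J1 J6 J4 J5 J2.
J3: 0→12, due 15, lateness -3
J1: 12→16, due 16, lateness 0
J6: 16→30, due 17, lateness 13
J4: 30→37, due 19, lateness 18
J5: 37→39, due 22, lateness 17
J2: 39→54, due 26, lateness 28
Maximum = 28.
FIFO (arrival order): J1 J2 J3 J4 J5 J6.
J1: 0→4, due 16, lateness -12
J2: 4→19, due 26, lateness -7
J3: 19→31, due 15, lateness 16
J4: 31→38, due 19, lateness 19
J5: 38→40, due 22, lateness 18
J6: 40→54, due 17, lateness 37
Maximum = 37.
LPT 36, EDD 28, FIFO 37 → minimum 28.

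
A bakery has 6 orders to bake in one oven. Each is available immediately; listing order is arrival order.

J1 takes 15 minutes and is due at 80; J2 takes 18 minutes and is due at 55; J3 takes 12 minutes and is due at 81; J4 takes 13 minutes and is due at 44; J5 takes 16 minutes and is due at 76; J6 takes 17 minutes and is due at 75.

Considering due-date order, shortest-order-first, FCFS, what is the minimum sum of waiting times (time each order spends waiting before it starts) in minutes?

206

EDD (increasing due date): J4 J2 J6 J5 J1 J3.
J4: waits 0, runs 0→13
J2: waits 13, runs 13→31
J6: waits 31, runs 31→48
J5: waits 48, runs 48→64
J1: waits 64, runs 64→79
J3: waits 79, runs 79→91
Sum = 0+13+31+48+64+79 = 235.
SPT (increasing processing time): J3 J4 J1 J5 J6 J2.
J3: waits 0, runs 0→12
J4: waits 12, runs 12→25
J1: waits 25, runs 25→40
J5: waits 40, runs 40→56
J6: waits 56, runs 56→73
J2: waits 73, runs 73→91
Sum = 0+12+25+40+56+73 = 206.
FIFO (arrival order): J1 J2 J3 J4 J5 J6.
J1: waits 0, runs 0→15
J2: waits 15, runs 15→33
J3: waits 33, runs 33→45
J4: waits 45, runs 45→58
J5: waits 58, runs 58→74
J6: waits 74, runs 74→91
Sum = 0+15+33+45+58+74 = 225.
EDD 235, SPT 206, FIFO 225 → minimum 206.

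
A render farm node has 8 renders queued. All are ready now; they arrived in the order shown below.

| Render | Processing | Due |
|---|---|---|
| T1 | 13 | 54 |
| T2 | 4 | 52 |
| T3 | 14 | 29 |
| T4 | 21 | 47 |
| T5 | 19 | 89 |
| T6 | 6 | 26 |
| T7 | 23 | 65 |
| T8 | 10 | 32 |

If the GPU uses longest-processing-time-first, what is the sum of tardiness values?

290

LPT (decreasing processing time): T7 T4 T5 T3 T1 T8 T6 T2.
T7: 0→23, due 65, tardiness 0
T4: 23→44, due 47, tardiness 0
T5: 44→63, due 89, tardiness 0
T3: 63→77, due 29, tardiness 48
T1: 77→90, due 54, tardiness 36
T8: 90→100, due 32, tardiness 68
T6: 100→106, due 26, tardiness 80
T2: 106→110, due 52, tardiness 58
Sum = 0+0+0+48+36+68+80+58 = 290.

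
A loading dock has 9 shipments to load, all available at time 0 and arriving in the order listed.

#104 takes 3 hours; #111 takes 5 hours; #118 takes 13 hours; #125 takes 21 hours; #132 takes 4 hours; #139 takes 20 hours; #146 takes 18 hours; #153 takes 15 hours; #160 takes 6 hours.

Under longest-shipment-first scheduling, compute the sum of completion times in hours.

680

LPT (decreasing processing time): #125 #139 #146 #153 #118 #160 #111 #132 #104.
#125: 0→21
#139: 21→41
#146: 41→59
#153: 59→74
#118: 74→87
#160: 87→93
#111: 93→98
#132: 98→102
#104: 102→105
Sum = 21+41+59+74+87+93+98+102+105 = 680.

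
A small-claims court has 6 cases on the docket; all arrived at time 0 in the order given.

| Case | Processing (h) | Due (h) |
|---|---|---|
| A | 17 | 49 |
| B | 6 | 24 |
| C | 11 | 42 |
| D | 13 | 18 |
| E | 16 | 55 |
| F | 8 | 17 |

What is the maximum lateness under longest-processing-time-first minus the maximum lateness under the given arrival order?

LPT (decreasing processing time): A E D C F B.
A: 0→17, due 49, lateness -32
E: 17→33, due 55, lateness -22
D: 33→46, due 18, lateness 28
C: 46→57, due 42, lateness 15
F: 57→65, due 17, lateness 48
B: 65→71, due 24, lateness 47
Maximum = 48.
FIFO (arrival order): A B C D E F.
A: 0→17, due 49, lateness -32
B: 17→23, due 24, lateness -1
C: 23→34, due 42, lateness -8
D: 34→47, due 18, lateness 29
E: 47→63, due 55, lateness 8
F: 63→71, due 17, lateness 54
Maximum = 54.
Difference = 48 − 54 = -6.

-6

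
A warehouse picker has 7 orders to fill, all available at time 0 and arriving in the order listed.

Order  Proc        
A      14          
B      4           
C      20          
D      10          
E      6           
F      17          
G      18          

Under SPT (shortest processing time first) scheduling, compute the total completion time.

SPT (increasing processing time): B E D A F G C.
B: 0→4
E: 4→10
D: 10→20
A: 20→34
F: 34→51
G: 51→69
C: 69→89
Sum = 4+10+20+34+51+69+89 = 277.

277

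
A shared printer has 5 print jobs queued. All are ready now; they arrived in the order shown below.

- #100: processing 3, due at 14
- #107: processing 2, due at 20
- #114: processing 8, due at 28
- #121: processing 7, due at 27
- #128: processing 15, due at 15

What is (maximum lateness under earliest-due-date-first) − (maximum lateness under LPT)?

EDD (increasing due date): #100 #128 #107 #121 #114.
#100: 0→3, due 14, lateness -11
#128: 3→18, due 15, lateness 3
#107: 18→20, due 20, lateness 0
#121: 20→27, due 27, lateness 0
#114: 27→35, due 28, lateness 7
Maximum = 7.
LPT (decreasing processing time): #128 #114 #121 #100 #107.
#128: 0→15, due 15, lateness 0
#114: 15→23, due 28, lateness -5
#121: 23→30, due 27, lateness 3
#100: 30→33, due 14, lateness 19
#107: 33→35, due 20, lateness 15
Maximum = 19.
Difference = 7 − 19 = -12.

-12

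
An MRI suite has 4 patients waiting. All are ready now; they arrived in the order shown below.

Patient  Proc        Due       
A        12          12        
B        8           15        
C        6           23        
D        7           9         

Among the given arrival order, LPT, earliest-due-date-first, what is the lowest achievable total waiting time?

53

FIFO (arrival order): A B C D.
A: waits 0, runs 0→12
B: waits 12, runs 12→20
C: waits 20, runs 20→26
D: waits 26, runs 26→33
Sum = 0+12+20+26 = 58.
LPT (decreasing processing time): A B D C.
A: waits 0, runs 0→12
B: waits 12, runs 12→20
D: waits 20, runs 20→27
C: waits 27, runs 27→33
Sum = 0+12+20+27 = 59.
EDD (increasing due date): D A B C.
D: waits 0, runs 0→7
A: waits 7, runs 7→19
B: waits 19, runs 19→27
C: waits 27, runs 27→33
Sum = 0+7+19+27 = 53.
FIFO 58, LPT 59, EDD 53 → minimum 53.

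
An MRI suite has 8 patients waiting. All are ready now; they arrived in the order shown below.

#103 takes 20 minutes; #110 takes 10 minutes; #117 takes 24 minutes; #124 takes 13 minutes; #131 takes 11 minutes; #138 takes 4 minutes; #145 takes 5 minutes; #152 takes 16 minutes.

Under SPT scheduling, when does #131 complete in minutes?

30

SPT (increasing processing time): #138 #145 #110 #131 #124 #152 #103 #117.
#138: 0→4
#145: 4→9
#110: 9→19
#131: 19→30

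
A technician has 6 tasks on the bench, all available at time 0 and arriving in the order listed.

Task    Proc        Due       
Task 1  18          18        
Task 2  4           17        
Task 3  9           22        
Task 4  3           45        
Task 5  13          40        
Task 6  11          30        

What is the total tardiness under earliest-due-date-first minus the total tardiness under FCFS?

EDD (increasing due date): Task 2 Task 1 Task 3 Task 6 Task 5 Task 4.
Task 2: 0→4, due 17, tardiness 0
Task 1: 4→22, due 18, tardiness 4
Task 3: 22→31, due 22, tardiness 9
Task 6: 31→42, due 30, tardiness 12
Task 5: 42→55, due 40, tardiness 15
Task 4: 55→58, due 45, tardiness 13
Sum = 0+4+9+12+15+13 = 53.
FIFO (arrival order): Task 1 Task 2 Task 3 Task 4 Task 5 Task 6.
Task 1: 0→18, due 18, tardiness 0
Task 2: 18→22, due 17, tardiness 5
Task 3: 22→31, due 22, tardiness 9
Task 4: 31→34, due 45, tardiness 0
Task 5: 34→47, due 40, tardiness 7
Task 6: 47→58, due 30, tardiness 28
Sum = 0+5+9+0+7+28 = 49.
Difference = 53 − 49 = 4.

4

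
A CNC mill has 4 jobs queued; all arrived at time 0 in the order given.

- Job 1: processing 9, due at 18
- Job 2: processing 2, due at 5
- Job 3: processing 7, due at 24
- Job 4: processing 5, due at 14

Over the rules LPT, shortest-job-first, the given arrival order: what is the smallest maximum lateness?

5

LPT (decreasing processing time): Job 1 Job 3 Job 4 Job 2.
Job 1: 0→9, due 18, lateness -9
Job 3: 9→16, due 24, lateness -8
Job 4: 16→21, due 14, lateness 7
Job 2: 21→23, due 5, lateness 18
Maximum = 18.
SPT (increasing processing time): Job 2 Job 4 Job 3 Job 1.
Job 2: 0→2, due 5, lateness -3
Job 4: 2→7, due 14, lateness -7
Job 3: 7→14, due 24, lateness -10
Job 1: 14→23, due 18, lateness 5
Maximum = 5.
FIFO (arrival order): Job 1 Job 2 Job 3 Job 4.
Job 1: 0→9, due 18, lateness -9
Job 2: 9→11, due 5, lateness 6
Job 3: 11→18, due 24, lateness -6
Job 4: 18→23, due 14, lateness 9
Maximum = 9.
LPT 18, SPT 5, FIFO 9 → minimum 5.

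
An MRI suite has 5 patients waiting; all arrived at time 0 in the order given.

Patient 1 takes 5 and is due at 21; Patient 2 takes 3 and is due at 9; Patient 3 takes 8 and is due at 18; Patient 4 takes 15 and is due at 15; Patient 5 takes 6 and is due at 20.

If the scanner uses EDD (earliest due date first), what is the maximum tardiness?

EDD (increasing due date): Patient 2 Patient 4 Patient 3 Patient 5 Patient 1.
Patient 2: 0→3, due 9, tardiness 0
Patient 4: 3→18, due 15, tardiness 3
Patient 3: 18→26, due 18, tardiness 8
Patient 5: 26→32, due 20, tardiness 12
Patient 1: 32→37, due 21, tardiness 16
Maximum = 16.

16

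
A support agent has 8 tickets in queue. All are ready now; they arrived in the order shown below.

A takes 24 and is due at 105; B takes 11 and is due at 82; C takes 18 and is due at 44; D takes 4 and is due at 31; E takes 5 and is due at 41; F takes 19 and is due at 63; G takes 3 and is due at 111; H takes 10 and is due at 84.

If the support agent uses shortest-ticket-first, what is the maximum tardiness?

7

SPT (increasing processing time): G D E H B C F A.
G: 0→3, due 111, tardiness 0
D: 3→7, due 31, tardiness 0
E: 7→12, due 41, tardiness 0
H: 12→22, due 84, tardiness 0
B: 22→33, due 82, tardiness 0
C: 33→51, due 44, tardiness 7
F: 51→70, due 63, tardiness 7
A: 70→94, due 105, tardiness 0
Maximum = 7.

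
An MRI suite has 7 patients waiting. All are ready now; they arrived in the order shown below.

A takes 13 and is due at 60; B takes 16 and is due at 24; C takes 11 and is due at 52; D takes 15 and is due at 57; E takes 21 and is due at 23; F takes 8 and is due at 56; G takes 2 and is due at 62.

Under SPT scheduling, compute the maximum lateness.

SPT (increasing processing time): G F C A D B E.
G: 0→2, due 62, lateness -60
F: 2→10, due 56, lateness -46
C: 10→21, due 52, lateness -31
A: 21→34, due 60, lateness -26
D: 34→49, due 57, lateness -8
B: 49→65, due 24, lateness 41
E: 65→86, due 23, lateness 63
Maximum = 63.

63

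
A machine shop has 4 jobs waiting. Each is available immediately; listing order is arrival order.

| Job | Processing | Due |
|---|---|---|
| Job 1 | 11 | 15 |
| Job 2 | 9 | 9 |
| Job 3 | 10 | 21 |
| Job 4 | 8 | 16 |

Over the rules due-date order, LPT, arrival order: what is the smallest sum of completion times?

EDD (increasing due date): Job 2 Job 1 Job 4 Job 3.
Job 2: 0→9
Job 1: 9→20
Job 4: 20→28
Job 3: 28→38
Sum = 9+20+28+38 = 95.
LPT (decreasing processing time): Job 1 Job 3 Job 2 Job 4.
Job 1: 0→11
Job 3: 11→21
Job 2: 21→30
Job 4: 30→38
Sum = 11+21+30+38 = 100.
FIFO (arrival order): Job 1 Job 2 Job 3 Job 4.
Job 1: 0→11
Job 2: 11→20
Job 3: 20→30
Job 4: 30→38
Sum = 11+20+30+38 = 99.
EDD 95, LPT 100, FIFO 99 → minimum 95.

95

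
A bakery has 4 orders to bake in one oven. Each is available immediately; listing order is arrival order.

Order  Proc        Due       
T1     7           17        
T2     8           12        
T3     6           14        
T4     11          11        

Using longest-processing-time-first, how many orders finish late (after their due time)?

3

LPT (decreasing processing time): T4 T2 T1 T3.
T4: 0→11, due 11, tardiness 0
T2: 11→19, due 12, tardiness 7
T1: 19→26, due 17, tardiness 9
T3: 26→32, due 14, tardiness 18
Late orders: 3.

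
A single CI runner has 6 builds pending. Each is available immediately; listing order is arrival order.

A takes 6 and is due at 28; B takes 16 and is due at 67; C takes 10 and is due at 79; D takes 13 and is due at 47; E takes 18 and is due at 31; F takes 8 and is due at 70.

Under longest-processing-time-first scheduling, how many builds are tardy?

LPT (decreasing processing time): E B D C F A.
E: 0→18, due 31, tardiness 0
B: 18→34, due 67, tardiness 0
D: 34→47, due 47, tardiness 0
C: 47→57, due 79, tardiness 0
F: 57→65, due 70, tardiness 0
A: 65→71, due 28, tardiness 43
Late builds: 1.

1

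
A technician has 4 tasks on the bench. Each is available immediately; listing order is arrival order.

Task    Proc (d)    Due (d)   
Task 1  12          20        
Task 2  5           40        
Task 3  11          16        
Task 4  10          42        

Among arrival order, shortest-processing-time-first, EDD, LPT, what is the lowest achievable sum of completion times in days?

84

FIFO (arrival order): Task 1 Task 2 Task 3 Task 4.
Task 1: 0→12
Task 2: 12→17
Task 3: 17→28
Task 4: 28→38
Sum = 12+17+28+38 = 95.
SPT (increasing processing time): Task 2 Task 4 Task 3 Task 1.
Task 2: 0→5
Task 4: 5→15
Task 3: 15→26
Task 1: 26→38
Sum = 5+15+26+38 = 84.
EDD (increasing due date): Task 3 Task 1 Task 2 Task 4.
Task 3: 0→11
Task 1: 11→23
Task 2: 23→28
Task 4: 28→38
Sum = 11+23+28+38 = 100.
LPT (decreasing processing time): Task 1 Task 3 Task 4 Task 2.
Task 1: 0→12
Task 3: 12→23
Task 4: 23→33
Task 2: 33→38
Sum = 12+23+33+38 = 106.
FIFO 95, SPT 84, EDD 100, LPT 106 → minimum 84.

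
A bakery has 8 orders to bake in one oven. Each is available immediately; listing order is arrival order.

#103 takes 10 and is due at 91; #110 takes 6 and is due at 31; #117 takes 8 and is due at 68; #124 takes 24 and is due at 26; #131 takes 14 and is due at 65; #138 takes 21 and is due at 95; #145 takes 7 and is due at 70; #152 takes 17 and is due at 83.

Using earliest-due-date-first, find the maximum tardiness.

EDD (increasing due date): #124 #110 #131 #117 #145 #152 #103 #138.
#124: 0→24, due 26, tardiness 0
#110: 24→30, due 31, tardiness 0
#131: 30→44, due 65, tardiness 0
#117: 44→52, due 68, tardiness 0
#145: 52→59, due 70, tardiness 0
#152: 59→76, due 83, tardiness 0
#103: 76→86, due 91, tardiness 0
#138: 86→107, due 95, tardiness 12
Maximum = 12.

12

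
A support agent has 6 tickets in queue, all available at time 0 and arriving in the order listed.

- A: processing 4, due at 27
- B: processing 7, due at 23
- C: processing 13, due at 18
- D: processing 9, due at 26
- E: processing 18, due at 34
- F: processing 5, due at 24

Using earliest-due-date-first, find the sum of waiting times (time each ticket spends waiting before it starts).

130

EDD (increasing due date): C B F D A E.
C: waits 0, runs 0→13
B: waits 13, runs 13→20
F: waits 20, runs 20→25
D: waits 25, runs 25→34
A: waits 34, runs 34→38
E: waits 38, runs 38→56
Sum = 0+13+20+25+34+38 = 130.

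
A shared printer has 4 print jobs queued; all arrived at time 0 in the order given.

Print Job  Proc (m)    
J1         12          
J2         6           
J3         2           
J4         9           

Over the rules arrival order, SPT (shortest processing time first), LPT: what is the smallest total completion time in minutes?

FIFO (arrival order): J1 J2 J3 J4.
J1: 0→12
J2: 12→18
J3: 18→20
J4: 20→29
Sum = 12+18+20+29 = 79.
SPT (increasing processing time): J3 J2 J4 J1.
J3: 0→2
J2: 2→8
J4: 8→17
J1: 17→29
Sum = 2+8+17+29 = 56.
LPT (decreasing processing time): J1 J4 J2 J3.
J1: 0→12
J4: 12→21
J2: 21→27
J3: 27→29
Sum = 12+21+27+29 = 89.
FIFO 79, SPT 56, LPT 89 → minimum 56.

56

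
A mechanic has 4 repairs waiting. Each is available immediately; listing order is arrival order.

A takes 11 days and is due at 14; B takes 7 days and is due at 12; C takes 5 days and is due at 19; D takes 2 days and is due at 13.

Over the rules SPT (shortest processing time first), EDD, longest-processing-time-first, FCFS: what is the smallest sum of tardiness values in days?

SPT (increasing processing time): D C B A.
D: 0→2, due 13, tardiness 0
C: 2→7, due 19, tardiness 0
B: 7→14, due 12, tardiness 2
A: 14→25, due 14, tardiness 11
Sum = 0+0+2+11 = 13.
EDD (increasing due date): B D A C.
B: 0→7, due 12, tardiness 0
D: 7→9, due 13, tardiness 0
A: 9→20, due 14, tardiness 6
C: 20→25, due 19, tardiness 6
Sum = 0+0+6+6 = 12.
LPT (decreasing processing time): A B C D.
A: 0→11, due 14, tardiness 0
B: 11→18, due 12, tardiness 6
C: 18→23, due 19, tardiness 4
D: 23→25, due 13, tardiness 12
Sum = 0+6+4+12 = 22.
FIFO (arrival order): A B C D.
A: 0→11, due 14, tardiness 0
B: 11→18, due 12, tardiness 6
C: 18→23, due 19, tardiness 4
D: 23→25, due 13, tardiness 12
Sum = 0+6+4+12 = 22.
SPT 13, EDD 12, LPT 22, FIFO 22 → minimum 12.

12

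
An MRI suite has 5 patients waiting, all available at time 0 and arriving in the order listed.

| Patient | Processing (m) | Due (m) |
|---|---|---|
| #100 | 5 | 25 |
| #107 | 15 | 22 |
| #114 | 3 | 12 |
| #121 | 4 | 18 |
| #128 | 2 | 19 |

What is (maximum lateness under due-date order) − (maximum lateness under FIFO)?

-7

EDD (increasing due date): #114 #121 #128 #107 #100.
#114: 0→3, due 12, lateness -9
#121: 3→7, due 18, lateness -11
#128: 7→9, due 19, lateness -10
#107: 9→24, due 22, lateness 2
#100: 24→29, due 25, lateness 4
Maximum = 4.
FIFO (arrival order): #100 #107 #114 #121 #128.
#100: 0→5, due 25, lateness -20
#107: 5→20, due 22, lateness -2
#114: 20→23, due 12, lateness 11
#121: 23→27, due 18, lateness 9
#128: 27→29, due 19, lateness 10
Maximum = 11.
Difference = 4 − 11 = -7.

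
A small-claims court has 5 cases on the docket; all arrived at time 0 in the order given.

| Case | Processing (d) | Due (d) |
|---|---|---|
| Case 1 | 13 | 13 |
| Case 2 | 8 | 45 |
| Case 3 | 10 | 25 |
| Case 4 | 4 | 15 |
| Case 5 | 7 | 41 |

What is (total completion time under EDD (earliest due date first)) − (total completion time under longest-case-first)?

-14

EDD (increasing due date): Case 1 Case 4 Case 3 Case 5 Case 2.
Case 1: 0→13
Case 4: 13→17
Case 3: 17→27
Case 5: 27→34
Case 2: 34→42
Sum = 13+17+27+34+42 = 133.
LPT (decreasing processing time): Case 1 Case 3 Case 2 Case 5 Case 4.
Case 1: 0→13
Case 3: 13→23
Case 2: 23→31
Case 5: 31→38
Case 4: 38→42
Sum = 13+23+31+38+42 = 147.
Difference = 133 − 147 = -14.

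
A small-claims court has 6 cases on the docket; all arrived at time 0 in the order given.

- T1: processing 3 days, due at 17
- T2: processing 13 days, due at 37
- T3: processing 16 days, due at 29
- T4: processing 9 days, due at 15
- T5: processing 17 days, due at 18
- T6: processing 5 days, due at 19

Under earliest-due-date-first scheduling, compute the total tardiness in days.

EDD (increasing due date): T4 T1 T5 T6 T3 T2.
T4: 0→9, due 15, tardiness 0
T1: 9→12, due 17, tardiness 0
T5: 12→29, due 18, tardiness 11
T6: 29→34, due 19, tardiness 15
T3: 34→50, due 29, tardiness 21
T2: 50→63, due 37, tardiness 26
Sum = 0+0+11+15+21+26 = 73.

73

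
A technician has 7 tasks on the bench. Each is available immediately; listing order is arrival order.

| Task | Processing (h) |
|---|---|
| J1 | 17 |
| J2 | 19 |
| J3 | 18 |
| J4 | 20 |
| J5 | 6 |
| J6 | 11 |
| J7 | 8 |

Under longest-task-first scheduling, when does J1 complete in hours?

74

LPT (decreasing processing time): J4 J2 J3 J1 J6 J7 J5.
J4: 0→20
J2: 20→39
J3: 39→57
J1: 57→74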